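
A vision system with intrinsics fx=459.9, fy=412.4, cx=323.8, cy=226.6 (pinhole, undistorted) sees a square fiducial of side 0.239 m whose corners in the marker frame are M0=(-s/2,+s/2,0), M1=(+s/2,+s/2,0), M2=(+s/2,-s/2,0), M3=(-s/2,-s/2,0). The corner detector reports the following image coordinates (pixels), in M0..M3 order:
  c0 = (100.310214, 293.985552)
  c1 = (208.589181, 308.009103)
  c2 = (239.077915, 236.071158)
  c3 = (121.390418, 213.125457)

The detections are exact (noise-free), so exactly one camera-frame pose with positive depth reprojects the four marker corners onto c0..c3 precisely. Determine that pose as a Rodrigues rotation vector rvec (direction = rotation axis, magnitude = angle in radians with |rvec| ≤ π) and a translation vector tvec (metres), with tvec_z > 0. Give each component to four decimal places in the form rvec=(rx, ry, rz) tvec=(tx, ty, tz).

rvec=(0.5311, -0.3265, 0.3290) tvec=(-0.3367, 0.0938, 1.0019)

Intrinsics K: fx=459.9, fy=412.4, cx=323.8, cy=226.6
Marker side s = 0.239 m; corners in marker frame (Z=0):
  M0 = (-0.1195, +0.1195, 0)
  M1 = (+0.1195, +0.1195, 0)
  M2 = (+0.1195, -0.1195, 0)
  M3 = (-0.1195, -0.1195, 0)
Detected image corners:
  c0 = (100.310214, 293.985552) px
  c1 = (208.589181, 308.009103) px
  c2 = (239.077915, 236.071158) px
  c3 = (121.390418, 213.125457) px
Planar DLT: solve 8×8 A·h = b for H (H[2,2]=1):
  H  [+535.82931 -35.84644 +169.25714]
  H  [+177.06702 +433.35266 +265.21070]
  H  [+0.38318 +0.43587 +1.00000]
B = K⁻¹H; ‖b₁‖=0.998148, ‖b₂‖=0.998148; λ = 2/(‖b₁‖+‖b₂‖) = 1.001856, sign → tz>0 ⇒ λ=+1.001856
r₁ = λ·B[:,0] = (+0.89698,+0.21922,+0.38389); r₂ = λ·B[:,1] = (-0.38554,+0.81282,+0.43668)
r₃ = r₁×r₂ = (-0.21630,-0.53970,+0.81360); SVD([r₁ r₂ r₃]) → R = UVᵀ:
  R  [+0.89698 -0.38554 -0.21630]
  R  [+0.21922 +0.81282 -0.53970]
  R  [+0.38389 +0.43668 +0.81360]
t = (-0.33666, +0.09380, +1.00186) m
tr R = 2.523393; θ = arccos((tr R − 1)/2) = 0.704869 rad = 40.386°
axis k = ((R−Rᵀ)₃₂, (R−Rᵀ)₁₃, (R−Rᵀ)₂₁) / (2 sinθ) = (+0.753455, -0.463153, +0.466685)
rvec = θ·k = (+0.531087, -0.326463, +0.328952)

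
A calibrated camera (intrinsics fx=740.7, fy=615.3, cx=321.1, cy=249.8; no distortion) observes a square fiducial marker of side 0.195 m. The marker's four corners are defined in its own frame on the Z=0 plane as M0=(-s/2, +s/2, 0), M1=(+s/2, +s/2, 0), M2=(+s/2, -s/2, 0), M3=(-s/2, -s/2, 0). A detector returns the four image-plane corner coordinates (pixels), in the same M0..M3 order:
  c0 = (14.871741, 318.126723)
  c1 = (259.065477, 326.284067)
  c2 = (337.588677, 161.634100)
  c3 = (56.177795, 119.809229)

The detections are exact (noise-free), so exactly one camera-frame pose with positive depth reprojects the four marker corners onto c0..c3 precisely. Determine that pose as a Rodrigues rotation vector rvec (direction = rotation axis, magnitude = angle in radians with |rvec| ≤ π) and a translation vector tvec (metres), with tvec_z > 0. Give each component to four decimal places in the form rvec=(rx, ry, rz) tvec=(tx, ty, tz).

Intrinsics K: fx=740.7, fy=615.3, cx=321.1, cy=249.8
Marker side s = 0.195 m; corners in marker frame (Z=0):
  M0 = (-0.0975, +0.0975, 0)
  M1 = (+0.0975, +0.0975, 0)
  M2 = (+0.0975, -0.0975, 0)
  M3 = (-0.0975, -0.0975, 0)
Detected image corners:
  c0 = (14.871741, 318.126723) px
  c1 = (259.065477, 326.284067) px
  c2 = (337.588677, 161.634100) px
  c3 = (56.177795, 119.809229) px
Planar DLT: solve 8×8 A·h = b for H (H[2,2]=1):
  H  [+1476.98125 -162.29371 +174.83009]
  H  [+311.51917 +1135.39370 +240.55936]
  H  [+0.82543 +0.91442 +1.00000]
B = K⁻¹H; ‖b₁‖=1.840597, ‖b₂‖=1.840597; λ = 2/(‖b₁‖+‖b₂‖) = 0.543302, sign → tz>0 ⇒ λ=+0.543302
r₁ = λ·B[:,0] = (+0.88895,+0.09300,+0.44846); r₂ = λ·B[:,1] = (-0.33441,+0.80084,+0.49681)
r₃ = r₁×r₂ = (-0.31294,-0.59161,+0.74301); SVD([r₁ r₂ r₃]) → R = UVᵀ:
  R  [+0.88895 -0.33441 -0.31294]
  R  [+0.09300 +0.80084 -0.59161]
  R  [+0.44846 +0.49681 +0.74301]
t = (-0.10729, -0.00816, +0.54330) m
tr R = 2.432811; θ = arccos((tr R − 1)/2) = 0.772160 rad = 44.242°
axis k = ((R−Rᵀ)₃₂, (R−Rᵀ)₁₃, (R−Rᵀ)₂₁) / (2 sinθ) = (+0.780020, -0.545658, +0.306310)
rvec = θ·k = (+0.602300, -0.421336, +0.236520)

rvec=(0.6023, -0.4213, 0.2365) tvec=(-0.1073, -0.0082, 0.5433)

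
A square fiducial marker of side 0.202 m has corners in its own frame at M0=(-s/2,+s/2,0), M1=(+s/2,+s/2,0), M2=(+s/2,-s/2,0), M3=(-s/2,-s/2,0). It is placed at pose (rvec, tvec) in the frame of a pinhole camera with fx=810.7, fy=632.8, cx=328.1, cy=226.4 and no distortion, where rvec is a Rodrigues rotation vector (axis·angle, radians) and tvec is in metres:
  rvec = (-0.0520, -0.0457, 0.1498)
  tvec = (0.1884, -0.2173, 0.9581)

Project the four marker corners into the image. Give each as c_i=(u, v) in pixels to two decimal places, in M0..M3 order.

c0=(391.10, 137.82) c1=(559.62, 158.68) c2=(581.98, 29.05) c3=(415.62, 7.29)

Intrinsics K: fx=810.7, fy=632.8, cx=328.1, cy=226.4
Marker side s = 0.202 m; corners in marker frame (Z=0):
  M0 = (-0.1010, +0.1010, 0)
  M1 = (+0.1010, +0.1010, 0)
  M2 = (+0.1010, -0.1010, 0)
  M3 = (-0.1010, -0.1010, 0)
rvec = (-0.0520, -0.0457, 0.1498), |rvec| = θ = 0.16502 rad = 9.455°
Rodrigues: sinθ=0.16427, 1−cosθ=0.01359; R = I + sinθ·[k]× + (1−cosθ)·[k]×²:
    [+0.98776 -0.14794 -0.04938]
    [+0.15031 +0.98746 +0.04835]
    [+0.04161 -0.05518 +0.99761]
t = (0.1884, -0.2173, 0.9581) m
M0: Pc = R·M0+t = (+0.07369, -0.13275, +0.94832); u = 810.7·(+0.07369)/0.94832 + 328.1 = 391.0996, v = 632.8·(-0.13275)/0.94832 + 226.4 = 137.8197
M1: Pc = R·M1+t = (+0.27322, -0.10239, +0.95673); u = 810.7·(+0.27322)/0.95673 + 328.1 = 559.6196, v = 632.8·(-0.10239)/0.95673 + 226.4 = 158.6799
M2: Pc = R·M2+t = (+0.30311, -0.30185, +0.96788); u = 810.7·(+0.30311)/0.96788 + 328.1 = 581.9836, v = 632.8·(-0.30185)/0.96788 + 226.4 = 29.0481
M3: Pc = R·M3+t = (+0.10358, -0.33221, +0.95947); u = 810.7·(+0.10358)/0.95947 + 328.1 = 415.6172, v = 632.8·(-0.33221)/0.95947 + 226.4 = 7.2948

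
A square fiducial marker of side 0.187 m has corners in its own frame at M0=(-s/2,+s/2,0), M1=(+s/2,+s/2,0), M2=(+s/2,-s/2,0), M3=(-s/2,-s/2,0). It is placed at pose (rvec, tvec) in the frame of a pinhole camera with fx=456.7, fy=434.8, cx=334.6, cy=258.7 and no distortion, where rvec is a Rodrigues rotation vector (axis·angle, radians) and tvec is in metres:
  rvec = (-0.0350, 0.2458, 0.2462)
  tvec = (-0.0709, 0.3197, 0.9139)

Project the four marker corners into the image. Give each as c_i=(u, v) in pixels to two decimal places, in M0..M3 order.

Intrinsics K: fx=456.7, fy=434.8, cx=334.6, cy=258.7
Marker side s = 0.187 m; corners in marker frame (Z=0):
  M0 = (-0.0935, +0.0935, 0)
  M1 = (+0.0935, +0.0935, 0)
  M2 = (+0.0935, -0.0935, 0)
  M3 = (-0.0935, -0.0935, 0)
rvec = (-0.0350, 0.2458, 0.2462), |rvec| = θ = 0.34965 rad = 20.034°
Rodrigues: sinθ=0.34257, 1−cosθ=0.06051; R = I + sinθ·[k]× + (1−cosθ)·[k]×²:
    [+0.94010 -0.24547 +0.23656]
    [+0.23696 +0.96939 +0.06424]
    [-0.24509 -0.00434 +0.96949]
t = (-0.0709, 0.3197, 0.9139) m
M0: Pc = R·M0+t = (-0.18175, +0.38818, +0.93641); u = 456.7·(-0.18175)/0.93641 + 334.6 = 245.9576, v = 434.8·(+0.38818)/0.93641 + 258.7 = 438.9437
M1: Pc = R·M1+t = (-0.00595, +0.43249, +0.89058); u = 456.7·(-0.00595)/0.89058 + 334.6 = 331.5475, v = 434.8·(+0.43249)/0.89058 + 258.7 = 469.8529
M2: Pc = R·M2+t = (+0.03995, +0.25122, +0.89139); u = 456.7·(+0.03995)/0.89139 + 334.6 = 355.0686, v = 434.8·(+0.25122)/0.89139 + 258.7 = 381.2380
M3: Pc = R·M3+t = (-0.13585, +0.20691, +0.93722); u = 456.7·(-0.13585)/0.93722 + 334.6 = 268.4026, v = 434.8·(+0.20691)/0.93722 + 258.7 = 354.6889

c0=(245.96, 438.94) c1=(331.55, 469.85) c2=(355.07, 381.24) c3=(268.40, 354.69)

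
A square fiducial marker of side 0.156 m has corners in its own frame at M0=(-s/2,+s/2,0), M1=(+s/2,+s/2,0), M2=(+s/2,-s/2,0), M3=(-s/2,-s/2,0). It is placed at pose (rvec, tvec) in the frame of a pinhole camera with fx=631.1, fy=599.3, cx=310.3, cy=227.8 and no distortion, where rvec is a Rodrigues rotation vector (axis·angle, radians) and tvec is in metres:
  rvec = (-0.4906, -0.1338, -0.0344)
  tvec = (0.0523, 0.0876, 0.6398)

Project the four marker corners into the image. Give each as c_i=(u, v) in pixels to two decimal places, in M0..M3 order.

c0=(289.11, 385.97) c1=(448.70, 380.37) c2=(424.69, 244.17) c3=(281.81, 244.81)

Intrinsics K: fx=631.1, fy=599.3, cx=310.3, cy=227.8
Marker side s = 0.156 m; corners in marker frame (Z=0):
  M0 = (-0.0780, +0.0780, 0)
  M1 = (+0.0780, +0.0780, 0)
  M2 = (+0.0780, -0.0780, 0)
  M3 = (-0.0780, -0.0780, 0)
rvec = (-0.4906, -0.1338, -0.0344), |rvec| = θ = 0.50968 rad = 29.203°
Rodrigues: sinθ=0.48790, 1−cosθ=0.12710; R = I + sinθ·[k]× + (1−cosθ)·[k]×²:
    [+0.99066 +0.06505 -0.11982]
    [-0.00081 +0.88166 +0.47189]
    [+0.13634 -0.46738 +0.87348]
t = (0.0523, 0.0876, 0.6398) m
M0: Pc = R·M0+t = (-0.01990, +0.15643, +0.59271); u = 631.1·(-0.01990)/0.59271 + 310.3 = 289.1132, v = 599.3·(+0.15643)/0.59271 + 227.8 = 385.9722
M1: Pc = R·M1+t = (+0.13465, +0.15631, +0.61398); u = 631.1·(+0.13465)/0.61398 + 310.3 = 448.7000, v = 599.3·(+0.15631)/0.61398 + 227.8 = 380.3691
M2: Pc = R·M2+t = (+0.12450, +0.01877, +0.68689); u = 631.1·(+0.12450)/0.68689 + 310.3 = 424.6861, v = 599.3·(+0.01877)/0.68689 + 227.8 = 244.1740
M3: Pc = R·M3+t = (-0.03005, +0.01889, +0.66562); u = 631.1·(-0.03005)/0.66562 + 310.3 = 281.8130, v = 599.3·(+0.01889)/0.66562 + 227.8 = 244.8114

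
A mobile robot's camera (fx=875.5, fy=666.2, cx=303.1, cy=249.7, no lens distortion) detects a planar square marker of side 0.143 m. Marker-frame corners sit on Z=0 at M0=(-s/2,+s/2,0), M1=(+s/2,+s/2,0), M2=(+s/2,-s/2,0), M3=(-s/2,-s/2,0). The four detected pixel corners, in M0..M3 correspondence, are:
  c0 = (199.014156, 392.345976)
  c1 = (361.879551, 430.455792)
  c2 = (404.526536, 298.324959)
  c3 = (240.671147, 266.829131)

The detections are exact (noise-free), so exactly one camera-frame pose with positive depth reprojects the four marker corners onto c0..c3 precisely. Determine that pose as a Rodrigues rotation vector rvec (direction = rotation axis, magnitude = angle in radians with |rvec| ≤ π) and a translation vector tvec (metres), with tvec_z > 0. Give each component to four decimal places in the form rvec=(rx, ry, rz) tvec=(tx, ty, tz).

rvec=(-0.0645, 0.2471, 0.2396) tvec=(-0.0029, 0.1046, 0.7211)

Intrinsics K: fx=875.5, fy=666.2, cx=303.1, cy=249.7
Marker side s = 0.143 m; corners in marker frame (Z=0):
  M0 = (-0.0715, +0.0715, 0)
  M1 = (+0.0715, +0.0715, 0)
  M2 = (+0.0715, -0.0715, 0)
  M3 = (-0.0715, -0.0715, 0)
Detected image corners:
  c0 = (199.014156, 392.345976) px
  c1 = (361.879551, 430.455792) px
  c2 = (404.526536, 298.324959) px
  c3 = (240.671147, 266.829131) px
Planar DLT: solve 8×8 A·h = b for H (H[2,2]=1):
  H  [+1037.96362 -308.85094 +299.57100]
  H  [+123.12373 +883.98953 +346.34166]
  H  [-0.34634 -0.04699 +1.00000]
B = K⁻¹H; ‖b₁‖=1.386791, ‖b₂‖=1.386791; λ = 2/(‖b₁‖+‖b₂‖) = 0.721089, sign → tz>0 ⇒ λ=+0.721089
r₁ = λ·B[:,0] = (+0.94136,+0.22687,-0.24974); r₂ = λ·B[:,1] = (-0.24265,+0.96952,-0.03388)
r₃ = r₁×r₂ = (+0.23444,+0.09249,+0.96772); SVD([r₁ r₂ r₃]) → R = UVᵀ:
  R  [+0.94136 -0.24265 +0.23444]
  R  [+0.22687 +0.96952 +0.09249]
  R  [-0.24974 -0.03388 +0.96772]
t = (-0.00291, +0.10460, +0.72109) m
tr R = 2.878602; θ = arccos((tr R − 1)/2) = 0.350209 rad = 20.065°
axis k = ((R−Rᵀ)₃₂, (R−Rᵀ)₁₃, (R−Rᵀ)₂₁) / (2 sinθ) = (-0.184170, +0.705610, +0.684249)
rvec = θ·k = (-0.064498, +0.247111, +0.239630)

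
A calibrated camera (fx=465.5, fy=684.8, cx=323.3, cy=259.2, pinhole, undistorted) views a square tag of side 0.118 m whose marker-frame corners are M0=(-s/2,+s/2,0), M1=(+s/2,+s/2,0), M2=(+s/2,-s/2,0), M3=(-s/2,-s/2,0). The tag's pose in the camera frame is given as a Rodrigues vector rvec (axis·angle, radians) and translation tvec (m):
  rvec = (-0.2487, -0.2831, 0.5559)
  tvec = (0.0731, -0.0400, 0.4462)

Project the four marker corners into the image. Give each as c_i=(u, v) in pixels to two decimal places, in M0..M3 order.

Intrinsics K: fx=465.5, fy=684.8, cx=323.3, cy=259.2
Marker side s = 0.118 m; corners in marker frame (Z=0):
  M0 = (-0.0590, +0.0590, 0)
  M1 = (+0.0590, +0.0590, 0)
  M2 = (+0.0590, -0.0590, 0)
  M3 = (-0.0590, -0.0590, 0)
rvec = (-0.2487, -0.2831, 0.5559), |rvec| = θ = 0.67158 rad = 38.479°
Rodrigues: sinθ=0.62223, 1−cosθ=0.21716; R = I + sinθ·[k]× + (1−cosθ)·[k]×²:
    [+0.81262 -0.48115 -0.32886]
    [+0.54895 +0.82143 +0.15465]
    [+0.19573 -0.30620 +0.93163]
t = (0.0731, -0.0400, 0.4462) m
M0: Pc = R·M0+t = (-0.00323, -0.02392, +0.41659); u = 465.5·(-0.00323)/0.41659 + 323.3 = 319.6884, v = 684.8·(-0.02392)/0.41659 + 259.2 = 219.8736
M1: Pc = R·M1+t = (+0.09266, +0.04085, +0.43968); u = 465.5·(+0.09266)/0.43968 + 323.3 = 421.3977, v = 684.8·(+0.04085)/0.43968 + 259.2 = 322.8265
M2: Pc = R·M2+t = (+0.14943, -0.05608, +0.47581); u = 465.5·(+0.14943)/0.47581 + 323.3 = 469.4931, v = 684.8·(-0.05608)/0.47581 + 259.2 = 178.4937
M3: Pc = R·M3+t = (+0.05354, -0.12085, +0.45272); u = 465.5·(+0.05354)/0.45272 + 323.3 = 378.3548, v = 684.8·(-0.12085)/0.45272 + 259.2 = 76.3941

c0=(319.69, 219.87) c1=(421.40, 322.83) c2=(469.49, 178.49) c3=(378.35, 76.39)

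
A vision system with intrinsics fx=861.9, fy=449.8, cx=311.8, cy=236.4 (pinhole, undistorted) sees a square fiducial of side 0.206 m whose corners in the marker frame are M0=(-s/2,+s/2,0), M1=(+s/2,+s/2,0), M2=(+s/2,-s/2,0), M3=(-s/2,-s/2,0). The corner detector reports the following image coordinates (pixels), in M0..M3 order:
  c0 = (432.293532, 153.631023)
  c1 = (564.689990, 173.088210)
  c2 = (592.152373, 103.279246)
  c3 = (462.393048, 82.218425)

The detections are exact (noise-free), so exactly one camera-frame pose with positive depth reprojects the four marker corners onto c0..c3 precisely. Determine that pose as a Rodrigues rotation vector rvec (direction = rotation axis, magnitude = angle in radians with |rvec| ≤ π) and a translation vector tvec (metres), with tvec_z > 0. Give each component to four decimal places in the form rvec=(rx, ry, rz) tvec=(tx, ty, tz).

Intrinsics K: fx=861.9, fy=449.8, cx=311.8, cy=236.4
Marker side s = 0.206 m; corners in marker frame (Z=0):
  M0 = (-0.1030, +0.1030, 0)
  M1 = (+0.1030, +0.1030, 0)
  M2 = (+0.1030, -0.1030, 0)
  M3 = (-0.1030, -0.1030, 0)
Detected image corners:
  c0 = (432.293532, 153.631023) px
  c1 = (564.689990, 173.088210) px
  c2 = (592.152373, 103.279246) px
  c3 = (462.393048, 82.218425) px
Planar DLT: solve 8×8 A·h = b for H (H[2,2]=1):
  H  [+702.96736 -175.06967 +513.86273]
  H  [+115.02887 +333.86961 +127.93864]
  H  [+0.13007 -0.06910 +1.00000]
B = K⁻¹H; ‖b₁‖=0.801680, ‖b₂‖=0.801680; λ = 2/(‖b₁‖+‖b₂‖) = 1.247380, sign → tz>0 ⇒ λ=+1.247380
r₁ = λ·B[:,0] = (+0.95867,+0.23372,+0.16225); r₂ = λ·B[:,1] = (-0.22219,+0.97119,-0.08620)
r₃ = r₁×r₂ = (-0.17772,+0.04659,+0.98298); SVD([r₁ r₂ r₃]) → R = UVᵀ:
  R  [+0.95867 -0.22219 -0.17772]
  R  [+0.23372 +0.97119 +0.04659]
  R  [+0.16225 -0.08620 +0.98298]
t = (+0.29243, -0.30078, +1.24738) m
tr R = 2.912834; θ = arccos((tr R − 1)/2) = 0.296322 rad = 16.978°
axis k = ((R−Rᵀ)₃₂, (R−Rᵀ)₁₃, (R−Rᵀ)₂₁) / (2 sinθ) = (-0.227368, -0.582139, +0.780653)
rvec = θ·k = (-0.067374, -0.172501, +0.231325)

rvec=(-0.0674, -0.1725, 0.2313) tvec=(0.2924, -0.3008, 1.2474)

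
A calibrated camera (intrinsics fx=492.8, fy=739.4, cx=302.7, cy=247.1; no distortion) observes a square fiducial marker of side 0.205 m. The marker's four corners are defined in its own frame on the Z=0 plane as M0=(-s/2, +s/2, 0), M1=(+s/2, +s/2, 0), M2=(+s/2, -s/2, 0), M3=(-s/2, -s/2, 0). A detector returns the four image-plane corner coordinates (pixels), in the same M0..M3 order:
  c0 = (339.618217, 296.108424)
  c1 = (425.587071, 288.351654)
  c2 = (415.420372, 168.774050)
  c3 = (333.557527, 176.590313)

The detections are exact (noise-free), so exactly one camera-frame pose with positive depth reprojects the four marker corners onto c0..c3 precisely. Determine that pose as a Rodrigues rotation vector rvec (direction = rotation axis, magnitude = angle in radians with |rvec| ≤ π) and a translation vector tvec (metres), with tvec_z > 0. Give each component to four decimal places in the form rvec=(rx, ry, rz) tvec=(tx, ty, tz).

rvec=(-0.2891, 0.0303, -0.0580) tvec=(0.1852, -0.0262, 1.2060)

Intrinsics K: fx=492.8, fy=739.4, cx=302.7, cy=247.1
Marker side s = 0.205 m; corners in marker frame (Z=0):
  M0 = (-0.1025, +0.1025, 0)
  M1 = (+0.1025, +0.1025, 0)
  M2 = (+0.1025, -0.1025, 0)
  M3 = (-0.1025, -0.1025, 0)
Detected image corners:
  c0 = (339.618217, 296.108424) px
  c1 = (425.587071, 288.351654) px
  c2 = (415.420372, 168.774050) px
  c3 = (333.557527, 176.590313) px
Planar DLT: solve 8×8 A·h = b for H (H[2,2]=1):
  H  [+402.34107 -50.13816 +378.37045]
  H  [-42.13849 +528.07807 +231.01145]
  H  [-0.01786 -0.23696 +1.00000]
B = K⁻¹H; ‖b₁‖=0.829174, ‖b₂‖=0.829174; λ = 2/(‖b₁‖+‖b₂‖) = 1.206019, sign → tz>0 ⇒ λ=+1.206019
r₁ = λ·B[:,0] = (+0.99787,-0.06153,-0.02154); r₂ = λ·B[:,1] = (+0.05283,+0.95684,-0.28577)
r₃ = r₁×r₂ = (+0.03820,+0.28403,+0.95805); SVD([r₁ r₂ r₃]) → R = UVᵀ:
  R  [+0.99787 +0.05283 +0.03820]
  R  [-0.06153 +0.95684 +0.28403]
  R  [-0.02154 -0.28577 +0.95805]
t = (+0.18519, -0.02624, +1.20602) m
tr R = 2.912767; θ = arccos((tr R − 1)/2) = 0.296436 rad = 16.985°
axis k = ((R−Rᵀ)₃₂, (R−Rᵀ)₁₃, (R−Rᵀ)₂₁) / (2 sinθ) = (-0.975308, +0.102249, -0.195755)
rvec = θ·k = (-0.289117, +0.030310, -0.058029)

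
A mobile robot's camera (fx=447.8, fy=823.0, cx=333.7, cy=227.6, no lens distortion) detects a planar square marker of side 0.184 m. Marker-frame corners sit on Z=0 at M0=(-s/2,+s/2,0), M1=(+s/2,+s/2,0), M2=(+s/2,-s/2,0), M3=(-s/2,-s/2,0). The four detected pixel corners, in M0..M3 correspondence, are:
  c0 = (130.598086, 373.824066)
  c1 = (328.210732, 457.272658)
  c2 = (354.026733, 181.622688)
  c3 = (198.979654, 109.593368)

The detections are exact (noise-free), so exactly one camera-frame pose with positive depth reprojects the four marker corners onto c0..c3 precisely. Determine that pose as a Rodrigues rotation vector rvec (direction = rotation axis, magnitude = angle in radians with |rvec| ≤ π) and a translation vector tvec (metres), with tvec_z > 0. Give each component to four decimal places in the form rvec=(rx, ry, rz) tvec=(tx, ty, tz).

Intrinsics K: fx=447.8, fy=823.0, cx=333.7, cy=227.6
Marker side s = 0.184 m; corners in marker frame (Z=0):
  M0 = (-0.0920, +0.0920, 0)
  M1 = (+0.0920, +0.0920, 0)
  M2 = (+0.0920, -0.0920, 0)
  M3 = (-0.0920, -0.0920, 0)
Detected image corners:
  c0 = (130.598086, 373.824066) px
  c1 = (328.210732, 457.272658) px
  c2 = (354.026733, 181.622688) px
  c3 = (198.979654, 109.593368) px
Planar DLT: solve 8×8 A·h = b for H (H[2,2]=1):
  H  [+979.48670 -577.09087 +256.83075]
  H  [+457.39058 +1109.65017 +265.23417]
  H  [+0.13735 -1.27526 +1.00000]
B = K⁻¹H; ‖b₁‖=2.152695, ‖b₂‖=2.152695; λ = 2/(‖b₁‖+‖b₂‖) = 0.464534, sign → tz>0 ⇒ λ=+0.464534
r₁ = λ·B[:,0] = (+0.96854,+0.24052,+0.06380); r₂ = λ·B[:,1] = (-0.15720,+0.79016,-0.59240)
r₃ = r₁×r₂ = (-0.19290,+0.56374,+0.80311); SVD([r₁ r₂ r₃]) → R = UVᵀ:
  R  [+0.96854 -0.15720 -0.19290]
  R  [+0.24052 +0.79016 +0.56374]
  R  [+0.06380 -0.59240 +0.80311]
t = (-0.07974, +0.02124, +0.46453) m
tr R = 2.561816; θ = arccos((tr R − 1)/2) = 0.674678 rad = 38.656°
axis k = ((R−Rᵀ)₃₂, (R−Rᵀ)₁₃, (R−Rᵀ)₂₁) / (2 sinθ) = (-0.925432, -0.205480, +0.318361)
rvec = θ·k = (-0.624369, -0.138633, +0.214791)

rvec=(-0.6244, -0.1386, 0.2148) tvec=(-0.0797, 0.0212, 0.4645)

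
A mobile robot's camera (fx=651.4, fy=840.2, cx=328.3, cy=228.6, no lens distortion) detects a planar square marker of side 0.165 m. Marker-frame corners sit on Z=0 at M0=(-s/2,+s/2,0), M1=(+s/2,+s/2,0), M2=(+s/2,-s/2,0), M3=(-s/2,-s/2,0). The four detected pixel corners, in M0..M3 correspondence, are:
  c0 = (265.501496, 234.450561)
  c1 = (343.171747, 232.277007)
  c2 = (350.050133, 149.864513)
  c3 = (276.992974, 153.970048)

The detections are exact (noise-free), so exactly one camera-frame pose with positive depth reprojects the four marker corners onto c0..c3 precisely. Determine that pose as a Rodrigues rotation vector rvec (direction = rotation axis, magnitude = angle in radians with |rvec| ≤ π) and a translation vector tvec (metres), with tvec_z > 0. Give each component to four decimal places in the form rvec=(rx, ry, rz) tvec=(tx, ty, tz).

Intrinsics K: fx=651.4, fy=840.2, cx=328.3, cy=228.6
Marker side s = 0.165 m; corners in marker frame (Z=0):
  M0 = (-0.0825, +0.0825, 0)
  M1 = (+0.0825, +0.0825, 0)
  M2 = (+0.0825, -0.0825, 0)
  M3 = (-0.0825, -0.0825, 0)
Detected image corners:
  c0 = (265.501496, 234.450561) px
  c1 = (343.171747, 232.277007) px
  c2 = (350.050133, 149.864513) px
  c3 = (276.992974, 153.970048) px
Planar DLT: solve 8×8 A·h = b for H (H[2,2]=1):
  H  [+407.23885 -176.43397 +308.58328]
  H  [-49.80912 +418.34492 +191.34972]
  H  [-0.15881 -0.39033 +1.00000]
B = K⁻¹H; ‖b₁‖=0.723052, ‖b₂‖=0.723052; λ = 2/(‖b₁‖+‖b₂‖) = 1.383026, sign → tz>0 ⇒ λ=+1.383026
r₁ = λ·B[:,0] = (+0.97533,-0.02223,-0.21964); r₂ = λ·B[:,1] = (-0.10252,+0.83550,-0.53984)
r₃ = r₁×r₂ = (+0.19551,+0.54904,+0.81261); SVD([r₁ r₂ r₃]) → R = UVᵀ:
  R  [+0.97533 -0.10252 +0.19551]
  R  [-0.02223 +0.83550 +0.54904]
  R  [-0.21964 -0.53984 +0.81261]
t = (-0.04186, -0.06132, +1.38303) m
tr R = 2.623440; θ = arccos((tr R − 1)/2) = 0.623705 rad = 35.736°
axis k = ((R−Rᵀ)₃₂, (R−Rᵀ)₁₃, (R−Rᵀ)₂₁) / (2 sinθ) = (-0.932182, +0.355404, +0.068739)
rvec = θ·k = (-0.581406, +0.221667, +0.042873)

rvec=(-0.5814, 0.2217, 0.0429) tvec=(-0.0419, -0.0613, 1.3830)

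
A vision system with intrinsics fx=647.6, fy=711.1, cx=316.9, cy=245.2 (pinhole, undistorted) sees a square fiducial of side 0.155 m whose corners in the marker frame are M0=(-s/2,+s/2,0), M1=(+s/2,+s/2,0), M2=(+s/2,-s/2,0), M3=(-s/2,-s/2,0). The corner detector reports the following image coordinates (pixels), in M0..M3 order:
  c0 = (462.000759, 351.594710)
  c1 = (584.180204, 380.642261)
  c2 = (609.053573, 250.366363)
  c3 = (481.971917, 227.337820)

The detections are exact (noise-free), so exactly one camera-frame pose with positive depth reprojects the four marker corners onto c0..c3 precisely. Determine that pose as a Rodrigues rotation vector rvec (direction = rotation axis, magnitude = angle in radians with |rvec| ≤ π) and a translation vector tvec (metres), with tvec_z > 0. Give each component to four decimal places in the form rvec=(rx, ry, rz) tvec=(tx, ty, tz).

Intrinsics K: fx=647.6, fy=711.1, cx=316.9, cy=245.2
Marker side s = 0.155 m; corners in marker frame (Z=0):
  M0 = (-0.0775, +0.0775, 0)
  M1 = (+0.0775, +0.0775, 0)
  M2 = (+0.0775, -0.0775, 0)
  M3 = (-0.0775, -0.0775, 0)
Detected image corners:
  c0 = (462.000759, 351.594710) px
  c1 = (584.180204, 380.642261) px
  c2 = (609.053573, 250.366363) px
  c3 = (481.971917, 227.337820) px
Planar DLT: solve 8×8 A·h = b for H (H[2,2]=1):
  H  [+619.83560 -41.75235 +532.47184]
  H  [+64.10920 +878.57558 +303.08376]
  H  [-0.34437 +0.19181 +1.00000]
B = K⁻¹H; ‖b₁‖=1.195534, ‖b₂‖=1.195534; λ = 2/(‖b₁‖+‖b₂‖) = 0.836446, sign → tz>0 ⇒ λ=+0.836446
r₁ = λ·B[:,0] = (+0.94154,+0.17473,-0.28805); r₂ = λ·B[:,1] = (-0.13244,+0.97812,+0.16044)
r₃ = r₁×r₂ = (+0.30978,-0.11291,+0.94408); SVD([r₁ r₂ r₃]) → R = UVᵀ:
  R  [+0.94154 -0.13244 +0.30978]
  R  [+0.17473 +0.97812 -0.11291]
  R  [-0.28805 +0.16044 +0.94408]
t = (+0.27843, +0.06809, +0.83645) m
tr R = 2.863740; θ = arccos((tr R − 1)/2) = 0.371262 rad = 21.272°
axis k = ((R−Rᵀ)₃₂, (R−Rᵀ)₁₃, (R−Rᵀ)₂₁) / (2 sinθ) = (+0.376735, +0.823924, +0.423345)
rvec = θ·k = (+0.139867, +0.305892, +0.157172)

rvec=(0.1399, 0.3059, 0.1572) tvec=(0.2784, 0.0681, 0.8364)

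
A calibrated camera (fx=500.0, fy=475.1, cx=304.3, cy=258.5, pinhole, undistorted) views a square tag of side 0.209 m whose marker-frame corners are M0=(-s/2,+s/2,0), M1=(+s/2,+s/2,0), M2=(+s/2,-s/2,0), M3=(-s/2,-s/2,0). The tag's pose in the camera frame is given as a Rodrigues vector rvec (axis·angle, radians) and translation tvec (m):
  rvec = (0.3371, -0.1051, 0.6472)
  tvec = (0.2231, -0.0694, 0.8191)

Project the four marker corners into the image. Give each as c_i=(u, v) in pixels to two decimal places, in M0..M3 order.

Intrinsics K: fx=500.0, fy=475.1, cx=304.3, cy=258.5
Marker side s = 0.209 m; corners in marker frame (Z=0):
  M0 = (-0.1045, +0.1045, 0)
  M1 = (+0.1045, +0.1045, 0)
  M2 = (+0.1045, -0.1045, 0)
  M3 = (-0.1045, -0.1045, 0)
rvec = (0.3371, -0.1051, 0.6472), |rvec| = θ = 0.73726 rad = 42.242°
Rodrigues: sinθ=0.67226, 1−cosθ=0.25969; R = I + sinθ·[k]× + (1−cosθ)·[k]×²:
    [+0.79461 -0.60707 +0.00840]
    [+0.57322 +0.74559 -0.33988]
    [+0.20007 +0.27488 +0.94043]
t = (0.2231, -0.0694, 0.8191) m
M0: Pc = R·M0+t = (+0.07663, -0.05139, +0.82692); u = 500.0·(+0.07663)/0.82692 + 304.3 = 350.6317, v = 475.1·(-0.05139)/0.82692 + 258.5 = 228.9761
M1: Pc = R·M1+t = (+0.24270, +0.06842, +0.86873); u = 500.0·(+0.24270)/0.86873 + 304.3 = 443.9849, v = 475.1·(+0.06842)/0.86873 + 258.5 = 295.9156
M2: Pc = R·M2+t = (+0.36957, -0.08741, +0.81128); u = 500.0·(+0.36957)/0.81128 + 304.3 = 532.0722, v = 475.1·(-0.08741)/0.81128 + 258.5 = 207.3093
M3: Pc = R·M3+t = (+0.20350, -0.20722, +0.76947); u = 500.0·(+0.20350)/0.76947 + 304.3 = 436.5359, v = 475.1·(-0.20722)/0.76947 + 258.5 = 130.5570

c0=(350.63, 228.98) c1=(443.98, 295.92) c2=(532.07, 207.31) c3=(436.54, 130.56)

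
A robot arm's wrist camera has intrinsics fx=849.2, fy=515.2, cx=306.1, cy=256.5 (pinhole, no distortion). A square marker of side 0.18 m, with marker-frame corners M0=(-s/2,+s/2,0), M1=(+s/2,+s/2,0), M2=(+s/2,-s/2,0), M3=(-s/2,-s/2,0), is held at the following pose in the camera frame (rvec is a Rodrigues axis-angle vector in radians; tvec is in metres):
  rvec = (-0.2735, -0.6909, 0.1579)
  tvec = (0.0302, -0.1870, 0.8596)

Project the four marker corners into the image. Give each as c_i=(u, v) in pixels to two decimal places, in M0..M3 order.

Intrinsics K: fx=849.2, fy=515.2, cx=306.1, cy=256.5
Marker side s = 0.18 m; corners in marker frame (Z=0):
  M0 = (-0.0900, +0.0900, 0)
  M1 = (+0.0900, +0.0900, 0)
  M2 = (+0.0900, -0.0900, 0)
  M3 = (-0.0900, -0.0900, 0)
rvec = (-0.2735, -0.6909, 0.1579), |rvec| = θ = 0.75966 rad = 43.525°
Rodrigues: sinθ=0.68867, 1−cosθ=0.27493; R = I + sinθ·[k]× + (1−cosθ)·[k]×²:
    [+0.76071 -0.05312 -0.64691]
    [+0.23317 +0.95249 +0.19597]
    [+0.60577 -0.29992 +0.73695]
t = (0.0302, -0.1870, 0.8596) m
M0: Pc = R·M0+t = (-0.04304, -0.12226, +0.77809); u = 849.2·(-0.04304)/0.77809 + 306.1 = 259.1212, v = 515.2·(-0.12226)/0.77809 + 256.5 = 175.5463
M1: Pc = R·M1+t = (+0.09388, -0.08029, +0.88713); u = 849.2·(+0.09388)/0.88713 + 306.1 = 395.9692, v = 515.2·(-0.08029)/0.88713 + 256.5 = 209.8708
M2: Pc = R·M2+t = (+0.10344, -0.25174, +0.94111); u = 849.2·(+0.10344)/0.94111 + 306.1 = 399.4421, v = 515.2·(-0.25174)/0.94111 + 256.5 = 118.6889
M3: Pc = R·M3+t = (-0.03348, -0.29371, +0.83207); u = 849.2·(-0.03348)/0.83207 + 306.1 = 271.9279, v = 515.2·(-0.29371)/0.83207 + 256.5 = 74.6425

c0=(259.12, 175.55) c1=(395.97, 209.87) c2=(399.44, 118.69) c3=(271.93, 74.64)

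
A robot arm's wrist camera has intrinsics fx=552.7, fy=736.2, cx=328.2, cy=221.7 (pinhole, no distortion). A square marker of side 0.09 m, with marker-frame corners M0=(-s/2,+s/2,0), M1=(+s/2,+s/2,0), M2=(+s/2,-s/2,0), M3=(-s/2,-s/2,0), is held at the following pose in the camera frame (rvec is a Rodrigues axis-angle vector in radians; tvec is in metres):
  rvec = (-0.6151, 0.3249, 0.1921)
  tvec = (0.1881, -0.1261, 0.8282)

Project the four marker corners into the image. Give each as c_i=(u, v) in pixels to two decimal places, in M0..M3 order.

Intrinsics K: fx=552.7, fy=736.2, cx=328.2, cy=221.7
Marker side s = 0.09 m; corners in marker frame (Z=0):
  M0 = (-0.0450, +0.0450, 0)
  M1 = (+0.0450, +0.0450, 0)
  M2 = (+0.0450, -0.0450, 0)
  M3 = (-0.0450, -0.0450, 0)
rvec = (-0.6151, 0.3249, 0.1921), |rvec| = θ = 0.72167 rad = 41.349°
Rodrigues: sinθ=0.66064, 1−cosθ=0.24930; R = I + sinθ·[k]× + (1−cosθ)·[k]×²:
    [+0.93181 -0.27152 +0.24086]
    [+0.08019 +0.80123 +0.59296]
    [-0.35398 -0.53321 +0.76837]
t = (0.1881, -0.1261, 0.8282) m
M0: Pc = R·M0+t = (+0.13395, -0.09365, +0.82014); u = 552.7·(+0.13395)/0.82014 + 328.2 = 418.4710, v = 736.2·(-0.09365)/0.82014 + 221.7 = 137.6314
M1: Pc = R·M1+t = (+0.21781, -0.08644, +0.78828); u = 552.7·(+0.21781)/0.78828 + 328.2 = 480.9197, v = 736.2·(-0.08644)/0.78828 + 221.7 = 140.9744
M2: Pc = R·M2+t = (+0.24225, -0.15855, +0.83626); u = 552.7·(+0.24225)/0.83626 + 328.2 = 488.3063, v = 736.2·(-0.15855)/0.83626 + 221.7 = 82.1245
M3: Pc = R·M3+t = (+0.15839, -0.16576, +0.86812); u = 552.7·(+0.15839)/0.86812 + 328.2 = 429.0387, v = 736.2·(-0.16576)/0.86812 + 221.7 = 81.1261

c0=(418.47, 137.63) c1=(480.92, 140.97) c2=(488.31, 82.12) c3=(429.04, 81.13)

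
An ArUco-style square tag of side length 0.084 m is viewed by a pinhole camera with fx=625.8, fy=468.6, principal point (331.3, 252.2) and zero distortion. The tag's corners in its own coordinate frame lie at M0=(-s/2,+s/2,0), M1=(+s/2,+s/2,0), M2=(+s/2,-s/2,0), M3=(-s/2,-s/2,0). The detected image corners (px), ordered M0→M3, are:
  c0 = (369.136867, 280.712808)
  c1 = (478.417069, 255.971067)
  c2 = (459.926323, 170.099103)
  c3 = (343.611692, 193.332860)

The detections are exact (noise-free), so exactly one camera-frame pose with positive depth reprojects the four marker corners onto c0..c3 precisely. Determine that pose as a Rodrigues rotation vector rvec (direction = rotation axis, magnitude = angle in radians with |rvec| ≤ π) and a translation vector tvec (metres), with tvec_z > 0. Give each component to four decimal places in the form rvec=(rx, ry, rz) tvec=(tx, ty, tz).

Intrinsics K: fx=625.8, fy=468.6, cx=331.3, cy=252.2
Marker side s = 0.084 m; corners in marker frame (Z=0):
  M0 = (-0.0420, +0.0420, 0)
  M1 = (+0.0420, +0.0420, 0)
  M2 = (+0.0420, -0.0420, 0)
  M3 = (-0.0420, -0.0420, 0)
Detected image corners:
  c0 = (369.136867, 280.712808) px
  c1 = (478.417069, 255.971067) px
  c2 = (459.926323, 170.099103) px
  c3 = (343.611692, 193.332860) px
Planar DLT: solve 8×8 A·h = b for H (H[2,2]=1):
  H  [+1503.32278 +536.21915 +414.00854]
  H  [-197.68416 +1180.98388 +226.04322]
  H  [+0.39166 +0.66600 +1.00000]
B = K⁻¹H; ‖b₁‖=2.317588, ‖b₂‖=2.317588; λ = 2/(‖b₁‖+‖b₂‖) = 0.431483, sign → tz>0 ⇒ λ=+0.431483
r₁ = λ·B[:,0] = (+0.94706,-0.27298,+0.16900); r₂ = λ·B[:,1] = (+0.21758,+0.93278,+0.28737)
r₃ = r₁×r₂ = (-0.23608,-0.23539,+0.94279); SVD([r₁ r₂ r₃]) → R = UVᵀ:
  R  [+0.94706 +0.21758 -0.23608]
  R  [-0.27298 +0.93278 -0.23539]
  R  [+0.16900 +0.28737 +0.94279]
t = (+0.05703, -0.02408, +0.43148) m
tr R = 2.822632; θ = arccos((tr R − 1)/2) = 0.424327 rad = 24.312°
axis k = ((R−Rᵀ)₃₂, (R−Rᵀ)₁₃, (R−Rᵀ)₂₁) / (2 sinθ) = (+0.634862, -0.491948, -0.595767)
rvec = θ·k = (+0.269389, -0.208747, -0.252800)

rvec=(0.2694, -0.2087, -0.2528) tvec=(0.0570, -0.0241, 0.4315)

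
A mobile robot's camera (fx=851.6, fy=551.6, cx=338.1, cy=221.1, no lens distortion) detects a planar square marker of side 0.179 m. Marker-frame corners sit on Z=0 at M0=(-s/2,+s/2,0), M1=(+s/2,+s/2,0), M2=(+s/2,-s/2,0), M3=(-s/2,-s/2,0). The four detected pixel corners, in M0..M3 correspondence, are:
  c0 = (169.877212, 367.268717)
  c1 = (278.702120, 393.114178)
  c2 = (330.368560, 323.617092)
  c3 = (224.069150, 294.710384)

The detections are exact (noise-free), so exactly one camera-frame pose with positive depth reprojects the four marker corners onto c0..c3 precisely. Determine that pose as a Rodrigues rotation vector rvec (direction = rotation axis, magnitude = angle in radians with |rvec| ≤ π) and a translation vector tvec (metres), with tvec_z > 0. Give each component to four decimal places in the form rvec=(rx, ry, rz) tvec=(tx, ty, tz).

Intrinsics K: fx=851.6, fy=551.6, cx=338.1, cy=221.1
Marker side s = 0.179 m; corners in marker frame (Z=0):
  M0 = (-0.0895, +0.0895, 0)
  M1 = (+0.0895, +0.0895, 0)
  M2 = (+0.0895, -0.0895, 0)
  M3 = (-0.0895, -0.0895, 0)
Detected image corners:
  c0 = (169.877212, 367.268717) px
  c1 = (278.702120, 393.114178) px
  c2 = (330.368560, 323.617092) px
  c3 = (224.069150, 294.710384) px
Planar DLT: solve 8×8 A·h = b for H (H[2,2]=1):
  H  [+662.30614 -298.21347 +251.95827]
  H  [+237.35493 +392.93944 +344.94370]
  H  [+0.24489 -0.01067 +1.00000]
B = K⁻¹H; ‖b₁‖=0.795841, ‖b₂‖=0.795841; λ = 2/(‖b₁‖+‖b₂‖) = 1.256533, sign → tz>0 ⇒ λ=+1.256533
r₁ = λ·B[:,0] = (+0.85506,+0.41735,+0.30771); r₂ = λ·B[:,1] = (-0.43469,+0.90048,-0.01340)
r₃ = r₁×r₂ = (-0.28268,-0.12230,+0.95139); SVD([r₁ r₂ r₃]) → R = UVᵀ:
  R  [+0.85506 -0.43469 -0.28268]
  R  [+0.41735 +0.90048 -0.12230]
  R  [+0.30771 -0.01340 +0.95139]
t = (-0.12710, +0.28211, +1.25653) m
tr R = 2.706929; θ = arccos((tr R − 1)/2) = 0.548199 rad = 31.410°
axis k = ((R−Rᵀ)₃₂, (R−Rᵀ)₁₃, (R−Rᵀ)₂₁) / (2 sinθ) = (+0.104480, -0.566430, +0.817460)
rvec = θ·k = (+0.057276, -0.310517, +0.448131)

rvec=(0.0573, -0.3105, 0.4481) tvec=(-0.1271, 0.2821, 1.2565)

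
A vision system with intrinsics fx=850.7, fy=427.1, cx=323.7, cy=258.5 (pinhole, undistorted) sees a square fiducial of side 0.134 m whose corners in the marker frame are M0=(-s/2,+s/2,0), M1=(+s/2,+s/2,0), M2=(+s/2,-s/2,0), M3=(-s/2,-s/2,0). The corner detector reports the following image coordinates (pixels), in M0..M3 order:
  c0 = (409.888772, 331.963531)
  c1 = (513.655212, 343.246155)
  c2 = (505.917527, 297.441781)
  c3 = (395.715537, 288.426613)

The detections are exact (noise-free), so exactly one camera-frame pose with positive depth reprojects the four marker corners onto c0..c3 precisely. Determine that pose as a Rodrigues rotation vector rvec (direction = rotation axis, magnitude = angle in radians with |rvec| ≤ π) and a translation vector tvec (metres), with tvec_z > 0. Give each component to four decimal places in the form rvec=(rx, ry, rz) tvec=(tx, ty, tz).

rvec=(0.5647, 0.5367, -0.0346) tvec=(0.1543, 0.1345, 1.0020)

Intrinsics K: fx=850.7, fy=427.1, cx=323.7, cy=258.5
Marker side s = 0.134 m; corners in marker frame (Z=0):
  M0 = (-0.0670, +0.0670, 0)
  M1 = (+0.0670, +0.0670, 0)
  M2 = (+0.0670, -0.0670, 0)
  M3 = (-0.0670, -0.0670, 0)
Detected image corners:
  c0 = (409.888772, 331.963531) px
  c1 = (513.655212, 343.246155) px
  c2 = (505.917527, 297.441781) px
  c3 = (395.715537, 288.426613) px
Planar DLT: solve 8×8 A·h = b for H (H[2,2]=1):
  H  [+572.97828 +310.38552 +454.71333]
  H  [-79.16840 +490.50405 +315.84938]
  H  [-0.49224 +0.49932 +1.00000]
B = K⁻¹H; ‖b₁‖=0.998009, ‖b₂‖=0.998009; λ = 2/(‖b₁‖+‖b₂‖) = 1.001995, sign → tz>0 ⇒ λ=+1.001995
r₁ = λ·B[:,0] = (+0.86256,+0.11279,-0.49323); r₂ = λ·B[:,1] = (+0.17521,+0.84793,+0.50031)
r₃ = r₁×r₂ = (+0.47465,-0.51797,+0.71163); SVD([r₁ r₂ r₃]) → R = UVᵀ:
  R  [+0.86256 +0.17521 +0.47465]
  R  [+0.11279 +0.84793 -0.51797]
  R  [-0.49323 +0.50031 +0.71163]
t = (+0.15431, +0.13454, +1.00199) m
tr R = 2.422116; θ = arccos((tr R − 1)/2) = 0.779795 rad = 44.679°
axis k = ((R−Rᵀ)₃₂, (R−Rᵀ)₁₃, (R−Rᵀ)₂₁) / (2 sinθ) = (+0.724105, +0.688260, -0.044388)
rvec = θ·k = (+0.564653, +0.536701, -0.034614)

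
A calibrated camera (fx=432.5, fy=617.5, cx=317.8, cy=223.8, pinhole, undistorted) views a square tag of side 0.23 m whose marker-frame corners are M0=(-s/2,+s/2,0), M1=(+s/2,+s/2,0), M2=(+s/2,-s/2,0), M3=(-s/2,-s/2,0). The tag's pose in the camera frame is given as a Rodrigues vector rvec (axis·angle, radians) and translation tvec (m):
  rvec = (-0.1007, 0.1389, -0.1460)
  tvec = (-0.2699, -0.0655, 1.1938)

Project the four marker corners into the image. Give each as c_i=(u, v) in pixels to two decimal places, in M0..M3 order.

c0=(185.20, 257.43) c1=(265.37, 239.82) c2=(254.97, 122.14) c3=(176.72, 142.28)

Intrinsics K: fx=432.5, fy=617.5, cx=317.8, cy=223.8
Marker side s = 0.23 m; corners in marker frame (Z=0):
  M0 = (-0.1150, +0.1150, 0)
  M1 = (+0.1150, +0.1150, 0)
  M2 = (+0.1150, -0.1150, 0)
  M3 = (-0.1150, -0.1150, 0)
rvec = (-0.1007, 0.1389, -0.1460), |rvec| = θ = 0.22528 rad = 12.907°
Rodrigues: sinθ=0.22338, 1−cosθ=0.02527; R = I + sinθ·[k]× + (1−cosθ)·[k]×²:
    [+0.97978 +0.13780 +0.14505]
    [-0.15173 +0.98434 +0.08975]
    [-0.13041 -0.10995 +0.98535]
t = (-0.2699, -0.0655, 1.1938) m
M0: Pc = R·M0+t = (-0.36673, +0.06515, +1.19615); u = 432.5·(-0.36673)/1.19615 + 317.8 = 185.2003, v = 617.5·(+0.06515)/1.19615 + 223.8 = 257.4319
M1: Pc = R·M1+t = (-0.14138, +0.03025, +1.16616); u = 432.5·(-0.14138)/1.16616 + 317.8 = 265.3665, v = 617.5·(+0.03025)/1.16616 + 223.8 = 239.8177
M2: Pc = R·M2+t = (-0.17307, -0.19615, +1.19145); u = 432.5·(-0.17307)/1.19145 + 317.8 = 254.9739, v = 617.5·(-0.19615)/1.19145 + 223.8 = 122.1409
M3: Pc = R·M3+t = (-0.39842, -0.16125, +1.22144); u = 432.5·(-0.39842)/1.22144 + 317.8 = 176.7226, v = 617.5·(-0.16125)/1.22144 + 223.8 = 142.2802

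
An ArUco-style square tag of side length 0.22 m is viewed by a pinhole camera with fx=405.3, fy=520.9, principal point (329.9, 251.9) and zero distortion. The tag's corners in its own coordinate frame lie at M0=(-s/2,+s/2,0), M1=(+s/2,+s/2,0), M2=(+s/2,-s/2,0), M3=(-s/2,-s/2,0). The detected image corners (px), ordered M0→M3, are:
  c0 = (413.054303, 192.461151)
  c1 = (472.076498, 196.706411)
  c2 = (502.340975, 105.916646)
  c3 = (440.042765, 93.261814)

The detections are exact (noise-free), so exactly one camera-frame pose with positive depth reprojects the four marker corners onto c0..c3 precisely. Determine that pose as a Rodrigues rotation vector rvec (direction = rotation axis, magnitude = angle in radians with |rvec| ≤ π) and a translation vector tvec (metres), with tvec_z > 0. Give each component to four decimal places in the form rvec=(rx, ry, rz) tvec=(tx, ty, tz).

rvec=(0.5452, -0.4205, 0.1177) tvec=(0.3601, -0.2251, 1.1443)

Intrinsics K: fx=405.3, fy=520.9, cx=329.9, cy=251.9
Marker side s = 0.22 m; corners in marker frame (Z=0):
  M0 = (-0.1100, +0.1100, 0)
  M1 = (+0.1100, +0.1100, 0)
  M2 = (+0.1100, -0.1100, 0)
  M3 = (-0.1100, -0.1100, 0)
Detected image corners:
  c0 = (413.054303, 192.461151) px
  c1 = (472.076498, 196.706411) px
  c2 = (502.340975, 105.916646) px
  c3 = (440.042765, 93.261814) px
Planar DLT: solve 8×8 A·h = b for H (H[2,2]=1):
  H  [+442.25041 +60.48182 +457.43928]
  H  [+91.25081 +492.48389 +149.43932]
  H  [+0.36523 +0.41784 +1.00000]
B = K⁻¹H; ‖b₁‖=0.873869, ‖b₂‖=0.873870; λ = 2/(‖b₁‖+‖b₂‖) = 1.144336, sign → tz>0 ⇒ λ=+1.144336
r₁ = λ·B[:,0] = (+0.90847,-0.00165,+0.41794); r₂ = λ·B[:,1] = (-0.21843,+0.85068,+0.47815)
r₃ = r₁×r₂ = (-0.35632,-0.52567,+0.77246); SVD([r₁ r₂ r₃]) → R = UVᵀ:
  R  [+0.90847 -0.21843 -0.35632]
  R  [-0.00165 +0.85068 -0.52567]
  R  [+0.41794 +0.47815 +0.77246]
t = (+0.36010, -0.22509, +1.14434) m
tr R = 2.531620; θ = arccos((tr R − 1)/2) = 0.698496 rad = 40.021°
axis k = ((R−Rᵀ)₃₂, (R−Rᵀ)₁₃, (R−Rᵀ)₂₁) / (2 sinθ) = (+0.780495, -0.602011, +0.168553)
rvec = θ·k = (+0.545173, -0.420503, +0.117733)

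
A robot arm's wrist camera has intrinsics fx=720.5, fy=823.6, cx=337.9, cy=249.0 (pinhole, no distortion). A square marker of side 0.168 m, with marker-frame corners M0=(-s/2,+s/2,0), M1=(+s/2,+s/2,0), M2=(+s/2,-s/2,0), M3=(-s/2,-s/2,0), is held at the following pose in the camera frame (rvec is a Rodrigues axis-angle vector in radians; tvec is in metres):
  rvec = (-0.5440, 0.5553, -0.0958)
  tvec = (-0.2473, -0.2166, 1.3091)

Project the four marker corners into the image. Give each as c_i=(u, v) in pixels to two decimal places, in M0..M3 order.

Intrinsics K: fx=720.5, fy=823.6, cx=337.9, cy=249.0
Marker side s = 0.168 m; corners in marker frame (Z=0):
  M0 = (-0.0840, +0.0840, 0)
  M1 = (+0.0840, +0.0840, 0)
  M2 = (+0.0840, -0.0840, 0)
  M3 = (-0.0840, -0.0840, 0)
rvec = (-0.5440, 0.5553, -0.0958), |rvec| = θ = 0.78324 rad = 44.877°
Rodrigues: sinθ=0.70558, 1−cosθ=0.29137; R = I + sinθ·[k]× + (1−cosθ)·[k]×²:
    [+0.84918 -0.05718 +0.52499]
    [-0.22978 +0.85508 +0.46479]
    [-0.47549 -0.51533 +0.71299]
t = (-0.2473, -0.2166, 1.3091) m
M0: Pc = R·M0+t = (-0.32343, -0.12547, +1.30575); u = 720.5·(-0.32343)/1.30575 + 337.9 = 159.4327, v = 823.6·(-0.12547)/1.30575 + 249.0 = 169.8592
M1: Pc = R·M1+t = (-0.18077, -0.16407, +1.22587); u = 720.5·(-0.18077)/1.22587 + 337.9 = 231.6526, v = 823.6·(-0.16407)/1.22587 + 249.0 = 138.7670
M2: Pc = R·M2+t = (-0.17117, -0.30773, +1.31245); u = 720.5·(-0.17117)/1.31245 + 337.9 = 243.9343, v = 823.6·(-0.30773)/1.31245 + 249.0 = 55.8911
M3: Pc = R·M3+t = (-0.31383, -0.26913, +1.39233); u = 720.5·(-0.31383)/1.39233 + 337.9 = 175.5003, v = 823.6·(-0.26913)/1.39233 + 249.0 = 89.8048

c0=(159.43, 169.86) c1=(231.65, 138.77) c2=(243.93, 55.89) c3=(175.50, 89.80)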